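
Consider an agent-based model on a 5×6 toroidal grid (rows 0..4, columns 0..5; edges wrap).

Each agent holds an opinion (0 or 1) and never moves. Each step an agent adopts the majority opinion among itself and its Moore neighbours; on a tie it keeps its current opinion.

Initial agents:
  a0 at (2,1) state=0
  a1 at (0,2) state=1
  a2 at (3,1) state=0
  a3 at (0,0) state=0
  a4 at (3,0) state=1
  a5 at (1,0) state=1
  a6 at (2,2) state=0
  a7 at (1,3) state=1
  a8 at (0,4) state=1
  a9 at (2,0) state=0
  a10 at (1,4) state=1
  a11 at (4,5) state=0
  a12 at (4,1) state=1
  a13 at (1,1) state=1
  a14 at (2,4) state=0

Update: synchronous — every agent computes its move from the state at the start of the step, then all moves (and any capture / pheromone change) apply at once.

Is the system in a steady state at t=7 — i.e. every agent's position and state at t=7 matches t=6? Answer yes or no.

t=1: a0@(2,1):0 a1@(0,2):1 a2@(3,1):0 a3@(0,0):1 a4@(3,0):0 a5@(1,0):0 a6@(2,2):0 a7@(1,3):1 a8@(0,4):1 a9@(2,0):0 a10@(1,4):1 a11@(4,5):0 a12@(4,1):1 a13@(1,1):0 a14@(2,4):1
t=2: a0@(2,1):0 a1@(0,2):1 a2@(3,1):0 a3@(0,0):0 a4@(3,0):0 a5@(1,0):0 a6@(2,2):0 a7@(1,3):1 a8@(0,4):1 a9@(2,0):0 a10@(1,4):1 a11@(4,5):0 a12@(4,1):1 a13@(1,1):0 a14@(2,4):1
t=3: a0@(2,1):0 a1@(0,2):1 a2@(3,1):0 a3@(0,0):0 a4@(3,0):0 a5@(1,0):0 a6@(2,2):0 a7@(1,3):1 a8@(0,4):1 a9@(2,0):0 a10@(1,4):1 a11@(4,5):0 a12@(4,1):0 a13@(1,1):0 a14@(2,4):1
t=4: (unchanged — steady state)

yes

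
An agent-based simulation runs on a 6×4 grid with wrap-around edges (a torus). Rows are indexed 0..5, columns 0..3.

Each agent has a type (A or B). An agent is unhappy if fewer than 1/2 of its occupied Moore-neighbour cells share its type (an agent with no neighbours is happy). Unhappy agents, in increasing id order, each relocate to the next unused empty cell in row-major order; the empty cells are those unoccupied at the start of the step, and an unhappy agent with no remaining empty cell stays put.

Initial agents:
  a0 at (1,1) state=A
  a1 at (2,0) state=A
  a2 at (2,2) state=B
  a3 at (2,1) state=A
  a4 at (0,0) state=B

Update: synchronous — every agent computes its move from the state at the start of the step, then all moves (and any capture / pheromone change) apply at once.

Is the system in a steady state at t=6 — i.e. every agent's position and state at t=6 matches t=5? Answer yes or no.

yes

t=1: a0@(1,1):A a1@(2,0):A a2@(0,1):B a3@(2,1):A a4@(0,2):B
t=2: (unchanged — steady state)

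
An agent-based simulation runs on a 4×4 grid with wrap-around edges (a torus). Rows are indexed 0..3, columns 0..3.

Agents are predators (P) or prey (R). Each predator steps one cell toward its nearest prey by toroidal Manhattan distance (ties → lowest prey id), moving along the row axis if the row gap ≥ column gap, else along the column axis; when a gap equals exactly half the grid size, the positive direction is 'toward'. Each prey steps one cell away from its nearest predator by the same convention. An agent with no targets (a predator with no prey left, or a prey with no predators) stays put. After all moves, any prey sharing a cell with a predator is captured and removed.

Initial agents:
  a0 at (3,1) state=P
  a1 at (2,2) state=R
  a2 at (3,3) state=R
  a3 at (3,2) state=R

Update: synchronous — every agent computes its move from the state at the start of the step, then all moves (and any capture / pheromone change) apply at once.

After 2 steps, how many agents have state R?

t=1: a0@(3,2):P a1@(1,2):R a3@(3,3):R
t=2: a0@(3,3):P a1@(0,2):R a3@(3,0):R

2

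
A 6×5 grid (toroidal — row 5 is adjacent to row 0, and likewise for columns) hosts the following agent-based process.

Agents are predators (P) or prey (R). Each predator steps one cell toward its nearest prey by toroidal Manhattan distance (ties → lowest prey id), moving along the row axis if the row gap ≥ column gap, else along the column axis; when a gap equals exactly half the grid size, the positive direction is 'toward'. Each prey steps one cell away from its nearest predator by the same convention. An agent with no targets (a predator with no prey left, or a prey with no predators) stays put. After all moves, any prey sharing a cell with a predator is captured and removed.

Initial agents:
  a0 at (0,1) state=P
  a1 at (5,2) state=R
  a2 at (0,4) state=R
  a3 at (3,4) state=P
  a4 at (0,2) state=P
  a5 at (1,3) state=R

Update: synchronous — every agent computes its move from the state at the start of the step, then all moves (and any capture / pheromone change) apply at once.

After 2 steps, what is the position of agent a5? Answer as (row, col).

(1, 3)

t=1: a0@(5,1):P a1@(4,2):R a2@(0,3):R a3@(4,4):P a4@(5,2):P a5@(2,3):R
t=2: a0@(4,1):P a1@(3,2):R a2@(1,3):R a3@(4,3):P a4@(4,2):P a5@(1,3):R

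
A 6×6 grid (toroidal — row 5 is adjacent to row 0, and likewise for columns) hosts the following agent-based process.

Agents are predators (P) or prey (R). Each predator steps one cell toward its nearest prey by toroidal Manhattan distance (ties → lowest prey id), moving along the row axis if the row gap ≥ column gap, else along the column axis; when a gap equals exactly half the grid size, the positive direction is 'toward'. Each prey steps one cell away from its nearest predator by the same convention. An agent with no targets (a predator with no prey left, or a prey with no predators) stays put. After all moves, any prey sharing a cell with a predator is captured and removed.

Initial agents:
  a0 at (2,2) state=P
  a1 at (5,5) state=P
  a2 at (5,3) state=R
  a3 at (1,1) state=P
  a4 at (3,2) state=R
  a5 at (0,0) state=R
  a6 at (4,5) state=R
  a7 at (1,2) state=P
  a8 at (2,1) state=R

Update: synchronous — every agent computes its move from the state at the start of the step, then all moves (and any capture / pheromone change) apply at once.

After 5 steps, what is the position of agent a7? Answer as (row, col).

t=1: a0@(3,2):P a1@(4,5):P a2@(5,2):R a3@(2,1):P a4@(4,2):R a5@(1,0):R a6@(3,5):R a7@(2,2):P a8@(2,0):R
t=2: a0@(4,2):P a1@(3,5):P a2@(0,2):R a3@(2,0):P a4@(5,2):R a5@(0,0):R a6@(2,5):R a7@(3,2):P a8@(2,5):R
t=3: a0@(5,2):P a1@(2,5):P a2@(1,2):R a3@(2,5):P a4@(0,2):R a5@(5,0):R a6@(1,5):R a7@(4,2):P a8@(1,5):R
t=4: a0@(0,2):P a1@(1,5):P a2@(2,2):R a3@(1,5):P a4@(1,2):R a5@(5,5):R a6@(0,5):R a7@(5,2):P a8@(0,5):R
t=5: a0@(1,2):P a1@(0,5):P a2@(3,2):R a3@(0,5):P a4@(2,2):R a5@(4,5):R a6@(5,5):R a7@(0,2):P a8@(5,5):R

(0, 2)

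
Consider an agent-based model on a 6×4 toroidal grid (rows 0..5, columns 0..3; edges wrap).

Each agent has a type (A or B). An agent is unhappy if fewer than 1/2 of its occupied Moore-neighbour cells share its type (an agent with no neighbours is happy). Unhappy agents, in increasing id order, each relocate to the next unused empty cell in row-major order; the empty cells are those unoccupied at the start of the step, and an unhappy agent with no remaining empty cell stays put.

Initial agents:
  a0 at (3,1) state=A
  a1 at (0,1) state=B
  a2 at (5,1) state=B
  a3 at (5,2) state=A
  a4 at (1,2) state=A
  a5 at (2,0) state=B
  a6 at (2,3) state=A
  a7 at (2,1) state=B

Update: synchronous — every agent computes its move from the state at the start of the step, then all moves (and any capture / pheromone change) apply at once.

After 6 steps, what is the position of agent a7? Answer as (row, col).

(2, 2)

t=1: a0@(0,0):A a1@(0,2):B a2@(5,1):B a3@(0,3):A a4@(1,0):A a5@(1,1):B a6@(2,3):A a7@(1,3):B
t=2: a0@(0,1):A a1@(0,2):B a2@(5,1):B a3@(0,3):A a4@(1,0):A a5@(1,2):B a6@(2,3):A a7@(2,0):B
t=3: a0@(0,0):A a1@(0,2):B a2@(5,1):B a3@(1,1):A a4@(1,0):A a5@(1,3):B a6@(2,1):A a7@(2,2):B
t=4: a0@(0,0):A a1@(0,2):B a2@(5,1):B a3@(1,1):A a4@(1,0):A a5@(1,3):B a6@(2,1):A a7@(0,1):B
t=5: a0@(0,3):A a1@(0,2):B a2@(5,1):B a3@(1,1):A a4@(1,0):A a5@(1,2):B a6@(2,1):A a7@(2,0):B
t=6: a0@(0,0):A a1@(0,2):B a2@(5,1):B a3@(0,1):A a4@(1,0):A a5@(1,3):B a6@(2,1):A a7@(2,2):B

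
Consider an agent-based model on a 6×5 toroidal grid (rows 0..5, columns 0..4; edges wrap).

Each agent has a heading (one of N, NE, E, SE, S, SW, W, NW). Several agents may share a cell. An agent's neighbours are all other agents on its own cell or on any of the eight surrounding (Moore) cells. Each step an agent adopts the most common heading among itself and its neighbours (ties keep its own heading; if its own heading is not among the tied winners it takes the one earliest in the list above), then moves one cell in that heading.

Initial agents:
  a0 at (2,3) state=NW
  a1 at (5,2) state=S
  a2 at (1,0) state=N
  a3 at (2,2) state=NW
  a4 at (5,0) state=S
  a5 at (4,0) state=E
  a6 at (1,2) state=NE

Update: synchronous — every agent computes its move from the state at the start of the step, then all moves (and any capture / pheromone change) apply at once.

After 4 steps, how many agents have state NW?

7

t=1: a0@(1,2):NW a1@(0,2):S a2@(0,0):N a3@(1,1):NW a4@(0,0):S a5@(4,1):E a6@(0,1):NW
t=2: a0@(0,1):NW a1@(5,1):NW a2@(5,4):NW a3@(0,0):NW a4@(5,4):NW a5@(4,2):E a6@(5,0):NW
t=3: a0@(5,0):NW a1@(4,0):NW a2@(4,3):NW a3@(5,4):NW a4@(4,3):NW a5@(4,3):E a6@(4,4):NW
t=4: a0@(4,4):NW a1@(3,4):NW a2@(3,2):NW a3@(4,3):NW a4@(3,2):NW a5@(3,2):NW a6@(3,3):NW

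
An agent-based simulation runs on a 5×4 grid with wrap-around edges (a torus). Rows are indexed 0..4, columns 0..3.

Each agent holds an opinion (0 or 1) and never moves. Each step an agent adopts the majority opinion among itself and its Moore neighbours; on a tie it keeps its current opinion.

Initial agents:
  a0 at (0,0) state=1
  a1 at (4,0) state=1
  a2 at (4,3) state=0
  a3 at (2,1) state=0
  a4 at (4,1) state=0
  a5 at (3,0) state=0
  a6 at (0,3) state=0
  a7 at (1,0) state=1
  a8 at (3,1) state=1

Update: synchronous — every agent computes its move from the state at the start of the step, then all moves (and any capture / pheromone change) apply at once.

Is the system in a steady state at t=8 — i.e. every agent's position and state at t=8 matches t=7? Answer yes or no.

yes

t=1: a0@(0,0):1 a1@(4,0):0 a2@(4,3):0 a3@(2,1):0 a4@(4,1):1 a5@(3,0):0 a6@(0,3):1 a7@(1,0):1 a8@(3,1):0
t=2: a0@(0,0):1 a1@(4,0):0 a2@(4,3):0 a3@(2,1):0 a4@(4,1):0 a5@(3,0):0 a6@(0,3):1 a7@(1,0):1 a8@(3,1):0
t=3: (unchanged — steady state)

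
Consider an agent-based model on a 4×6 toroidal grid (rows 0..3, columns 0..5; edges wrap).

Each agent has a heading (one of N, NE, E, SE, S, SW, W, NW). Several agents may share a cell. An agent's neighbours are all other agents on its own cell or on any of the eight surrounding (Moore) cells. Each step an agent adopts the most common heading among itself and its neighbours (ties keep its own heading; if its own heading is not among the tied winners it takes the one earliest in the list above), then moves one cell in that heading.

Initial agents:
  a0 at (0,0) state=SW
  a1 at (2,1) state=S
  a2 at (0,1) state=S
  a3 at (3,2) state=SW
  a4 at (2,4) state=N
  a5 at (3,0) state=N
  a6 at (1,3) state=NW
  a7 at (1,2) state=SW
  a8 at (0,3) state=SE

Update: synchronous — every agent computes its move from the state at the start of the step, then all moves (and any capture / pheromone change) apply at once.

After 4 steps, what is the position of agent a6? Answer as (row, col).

(1, 1)

t=1: a0@(1,5):SW a1@(3,0):SW a2@(1,0):SW a3@(0,2):S a4@(1,4):N a5@(0,0):S a6@(0,2):NW a7@(2,2):S a8@(1,2):SW
t=2: a0@(2,4):SW a1@(0,5):SW a2@(2,5):SW a3@(1,2):S a4@(0,4):N a5@(1,5):SW a6@(3,1):NW a7@(3,2):S a8@(2,2):S
t=3: a0@(3,3):SW a1@(1,4):SW a2@(3,4):SW a3@(2,2):S a4@(1,3):SW a5@(2,4):SW a6@(0,1):S a7@(0,2):S a8@(3,2):S
t=4: a0@(0,2):SW a1@(2,3):SW a2@(0,3):SW a3@(3,2):S a4@(2,2):SW a5@(3,3):SW a6@(1,1):S a7@(1,2):S a8@(0,2):S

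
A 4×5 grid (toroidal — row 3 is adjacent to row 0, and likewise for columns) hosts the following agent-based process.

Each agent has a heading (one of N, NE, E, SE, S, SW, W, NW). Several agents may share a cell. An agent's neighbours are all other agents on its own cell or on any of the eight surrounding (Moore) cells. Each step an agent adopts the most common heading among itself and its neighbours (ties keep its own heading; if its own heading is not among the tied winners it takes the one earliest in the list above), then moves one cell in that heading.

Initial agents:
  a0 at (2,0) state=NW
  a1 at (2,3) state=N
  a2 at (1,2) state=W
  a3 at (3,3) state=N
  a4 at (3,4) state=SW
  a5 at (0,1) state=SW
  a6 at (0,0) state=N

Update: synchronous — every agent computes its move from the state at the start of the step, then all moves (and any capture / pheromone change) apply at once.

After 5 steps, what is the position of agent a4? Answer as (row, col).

(2, 4)

t=1: a0@(1,4):NW a1@(1,3):N a2@(1,1):W a3@(2,3):N a4@(2,4):N a5@(1,0):SW a6@(1,4):SW
t=2: a0@(0,4):N a1@(0,3):N a2@(1,0):W a3@(1,3):N a4@(1,4):N a5@(2,4):SW a6@(0,4):N
t=3: a0@(3,4):N a1@(3,3):N a2@(0,0):N a3@(0,3):N a4@(0,4):N a5@(1,4):N a6@(3,4):N
t=4: a0@(2,4):N a1@(2,3):N a2@(3,0):N a3@(3,3):N a4@(3,4):N a5@(0,4):N a6@(2,4):N
t=5: a0@(1,4):N a1@(1,3):N a2@(2,0):N a3@(2,3):N a4@(2,4):N a5@(3,4):N a6@(1,4):N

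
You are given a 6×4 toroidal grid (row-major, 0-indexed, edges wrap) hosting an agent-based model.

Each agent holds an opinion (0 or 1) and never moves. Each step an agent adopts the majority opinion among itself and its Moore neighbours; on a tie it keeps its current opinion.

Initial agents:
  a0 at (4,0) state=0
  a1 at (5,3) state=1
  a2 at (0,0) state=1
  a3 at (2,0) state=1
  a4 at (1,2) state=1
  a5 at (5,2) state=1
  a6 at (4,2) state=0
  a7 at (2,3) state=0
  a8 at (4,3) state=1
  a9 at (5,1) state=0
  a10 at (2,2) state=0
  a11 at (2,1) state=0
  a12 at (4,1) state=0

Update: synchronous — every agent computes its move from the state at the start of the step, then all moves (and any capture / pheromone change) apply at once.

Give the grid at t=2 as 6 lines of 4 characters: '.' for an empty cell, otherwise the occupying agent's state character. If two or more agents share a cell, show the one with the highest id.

1...
..0.
0000
....
0001
.011

t=1: a0@(4,0):0 a1@(5,3):1 a2@(0,0):1 a3@(2,0):0 a4@(1,2):0 a5@(5,2):1 a6@(4,2):0 a7@(2,3):0 a8@(4,3):1 a9@(5,1):0 a10@(2,2):0 a11@(2,1):0 a12@(4,1):0
t=2: (unchanged — steady state)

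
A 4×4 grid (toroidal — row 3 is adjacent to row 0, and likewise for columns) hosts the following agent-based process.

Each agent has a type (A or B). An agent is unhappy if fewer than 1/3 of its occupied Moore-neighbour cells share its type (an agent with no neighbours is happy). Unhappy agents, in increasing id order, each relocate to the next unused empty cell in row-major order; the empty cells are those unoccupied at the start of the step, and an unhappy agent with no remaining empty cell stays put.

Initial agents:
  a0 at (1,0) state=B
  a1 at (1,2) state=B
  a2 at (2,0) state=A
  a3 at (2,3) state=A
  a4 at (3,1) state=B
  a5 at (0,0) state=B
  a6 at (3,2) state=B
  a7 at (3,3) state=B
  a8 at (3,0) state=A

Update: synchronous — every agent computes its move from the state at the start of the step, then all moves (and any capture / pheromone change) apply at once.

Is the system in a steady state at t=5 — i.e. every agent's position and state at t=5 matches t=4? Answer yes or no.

yes

t=1: a0@(1,0):B a1@(0,1):B a2@(2,0):A a3@(2,3):A a4@(3,1):B a5@(0,0):B a6@(3,2):B a7@(3,3):B a8@(3,0):A
t=2: (unchanged — steady state)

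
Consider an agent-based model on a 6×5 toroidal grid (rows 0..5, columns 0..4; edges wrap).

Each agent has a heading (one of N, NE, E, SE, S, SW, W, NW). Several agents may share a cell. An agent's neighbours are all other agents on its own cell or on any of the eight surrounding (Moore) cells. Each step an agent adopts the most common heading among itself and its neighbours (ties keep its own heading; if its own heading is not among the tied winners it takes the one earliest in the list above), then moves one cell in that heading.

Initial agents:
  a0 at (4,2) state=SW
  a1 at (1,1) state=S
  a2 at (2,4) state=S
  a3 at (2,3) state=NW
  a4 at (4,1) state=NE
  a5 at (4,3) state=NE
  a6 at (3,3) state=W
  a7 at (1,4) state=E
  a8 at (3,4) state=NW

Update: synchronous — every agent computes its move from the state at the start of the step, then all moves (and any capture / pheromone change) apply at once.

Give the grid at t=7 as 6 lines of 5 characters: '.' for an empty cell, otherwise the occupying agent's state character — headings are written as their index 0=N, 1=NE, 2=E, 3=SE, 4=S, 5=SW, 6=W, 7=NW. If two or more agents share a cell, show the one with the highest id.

t=1: a0@(3,3):NE a1@(2,1):S a2@(1,3):NW a3@(1,2):NW a4@(3,2):NE a5@(3,4):NE a6@(2,2):NW a7@(1,0):E a8@(2,3):NW
t=2: a0@(2,4):NE a1@(1,0):NW a2@(0,2):NW a3@(0,1):NW a4@(2,3):NE a5@(2,0):NE a6@(1,1):NW a7@(1,1):E a8@(1,2):NW
t=3: a0@(1,0):NE a1@(0,4):NW a2@(5,1):NW a3@(5,0):NW a4@(1,4):NE a5@(1,1):NE a6@(0,0):NW a7@(0,0):NW a8@(0,1):NW
t=4: a0@(0,4):NW a1@(5,3):NW a2@(4,0):NW a3@(4,4):NW a4@(0,3):NW a5@(0,0):NW a6@(5,4):NW a7@(5,4):NW a8@(5,0):NW
t=5: a0@(5,3):NW a1@(4,2):NW a2@(3,4):NW a3@(3,3):NW a4@(5,2):NW a5@(5,4):NW a6@(4,3):NW a7@(4,3):NW a8@(4,4):NW
t=6: a0@(4,2):NW a1@(3,1):NW a2@(2,3):NW a3@(2,2):NW a4@(4,1):NW a5@(4,3):NW a6@(3,2):NW a7@(3,2):NW a8@(3,3):NW
t=7: a0@(3,1):NW a1@(2,0):NW a2@(1,2):NW a3@(1,1):NW a4@(3,0):NW a5@(3,2):NW a6@(2,1):NW a7@(2,1):NW a8@(2,2):NW

.....
.77..
777..
777..
.....
.....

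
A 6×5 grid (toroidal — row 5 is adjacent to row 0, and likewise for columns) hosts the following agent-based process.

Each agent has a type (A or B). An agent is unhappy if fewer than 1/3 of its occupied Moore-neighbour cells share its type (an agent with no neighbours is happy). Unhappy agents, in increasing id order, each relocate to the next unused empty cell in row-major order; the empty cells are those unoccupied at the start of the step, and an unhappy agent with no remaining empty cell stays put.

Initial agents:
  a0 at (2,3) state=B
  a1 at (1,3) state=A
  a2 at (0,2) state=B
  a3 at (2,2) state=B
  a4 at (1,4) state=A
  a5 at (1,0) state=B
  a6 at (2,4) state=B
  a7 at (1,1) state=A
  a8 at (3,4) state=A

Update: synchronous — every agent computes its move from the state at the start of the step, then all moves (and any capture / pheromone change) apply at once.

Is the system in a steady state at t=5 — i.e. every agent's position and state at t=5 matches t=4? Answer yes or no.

t=1: a0@(2,3):B a1@(0,0):A a2@(0,1):B a3@(2,2):B a4@(0,3):A a5@(1,0):B a6@(2,4):B a7@(0,4):A a8@(1,2):A
t=2: a0@(2,3):B a1@(0,0):A a2@(0,1):B a3@(2,2):B a4@(0,3):A a5@(1,0):B a6@(2,4):B a7@(0,4):A a8@(0,2):A
t=3: (unchanged — steady state)

yes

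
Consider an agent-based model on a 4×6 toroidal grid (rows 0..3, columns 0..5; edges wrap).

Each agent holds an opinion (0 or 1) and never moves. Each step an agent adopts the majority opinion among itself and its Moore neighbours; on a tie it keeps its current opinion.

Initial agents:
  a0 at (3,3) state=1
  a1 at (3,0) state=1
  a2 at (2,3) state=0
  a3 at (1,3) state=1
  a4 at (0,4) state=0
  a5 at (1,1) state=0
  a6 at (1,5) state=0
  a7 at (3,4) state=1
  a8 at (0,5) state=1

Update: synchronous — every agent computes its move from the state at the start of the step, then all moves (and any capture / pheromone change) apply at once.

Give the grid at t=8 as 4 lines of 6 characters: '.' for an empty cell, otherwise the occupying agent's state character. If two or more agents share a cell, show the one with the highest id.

....11
.0.1.1
...1..
1..11.

t=1: a0@(3,3):1 a1@(3,0):1 a2@(2,3):1 a3@(1,3):0 a4@(0,4):1 a5@(1,1):0 a6@(1,5):0 a7@(3,4):1 a8@(0,5):1
t=2: a0@(3,3):1 a1@(3,0):1 a2@(2,3):1 a3@(1,3):1 a4@(0,4):1 a5@(1,1):0 a6@(1,5):1 a7@(3,4):1 a8@(0,5):1
t=3: (unchanged — steady state)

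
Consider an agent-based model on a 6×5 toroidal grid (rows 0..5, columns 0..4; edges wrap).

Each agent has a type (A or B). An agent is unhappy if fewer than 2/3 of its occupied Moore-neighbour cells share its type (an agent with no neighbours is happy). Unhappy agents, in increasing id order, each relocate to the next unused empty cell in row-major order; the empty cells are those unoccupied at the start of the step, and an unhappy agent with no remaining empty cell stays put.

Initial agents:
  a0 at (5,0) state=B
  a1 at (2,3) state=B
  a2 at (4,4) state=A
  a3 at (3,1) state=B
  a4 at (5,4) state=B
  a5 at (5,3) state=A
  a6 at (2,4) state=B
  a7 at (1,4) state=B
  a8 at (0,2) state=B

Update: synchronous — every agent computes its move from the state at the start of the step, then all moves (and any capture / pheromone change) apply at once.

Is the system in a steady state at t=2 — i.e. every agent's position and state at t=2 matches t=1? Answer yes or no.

t=1: a0@(0,0):B a1@(2,3):B a2@(0,1):A a3@(3,1):B a4@(0,3):B a5@(0,4):A a6@(2,4):B a7@(1,4):B a8@(1,0):B
t=2: a0@(0,2):B a1@(2,3):B a2@(1,1):A a3@(3,1):B a4@(1,2):B a5@(1,3):A a6@(2,4):B a7@(1,4):B a8@(2,0):B

no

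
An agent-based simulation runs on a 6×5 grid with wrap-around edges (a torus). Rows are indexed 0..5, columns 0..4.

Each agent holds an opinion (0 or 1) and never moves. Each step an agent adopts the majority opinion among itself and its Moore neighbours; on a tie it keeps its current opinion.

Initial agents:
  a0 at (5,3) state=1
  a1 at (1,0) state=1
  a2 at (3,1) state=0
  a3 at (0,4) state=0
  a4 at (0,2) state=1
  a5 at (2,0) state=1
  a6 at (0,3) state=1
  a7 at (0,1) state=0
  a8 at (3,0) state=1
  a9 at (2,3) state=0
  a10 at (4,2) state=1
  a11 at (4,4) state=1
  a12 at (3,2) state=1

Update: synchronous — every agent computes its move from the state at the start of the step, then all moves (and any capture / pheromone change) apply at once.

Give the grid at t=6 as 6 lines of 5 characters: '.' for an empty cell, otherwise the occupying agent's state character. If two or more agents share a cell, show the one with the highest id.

.1111
1....
1..0.
111..
..1.1
...1.

t=1: a0@(5,3):1 a1@(1,0):1 a2@(3,1):1 a3@(0,4):1 a4@(0,2):1 a5@(2,0):1 a6@(0,3):1 a7@(0,1):1 a8@(3,0):1 a9@(2,3):0 a10@(4,2):1 a11@(4,4):1 a12@(3,2):1
t=2: (unchanged — steady state)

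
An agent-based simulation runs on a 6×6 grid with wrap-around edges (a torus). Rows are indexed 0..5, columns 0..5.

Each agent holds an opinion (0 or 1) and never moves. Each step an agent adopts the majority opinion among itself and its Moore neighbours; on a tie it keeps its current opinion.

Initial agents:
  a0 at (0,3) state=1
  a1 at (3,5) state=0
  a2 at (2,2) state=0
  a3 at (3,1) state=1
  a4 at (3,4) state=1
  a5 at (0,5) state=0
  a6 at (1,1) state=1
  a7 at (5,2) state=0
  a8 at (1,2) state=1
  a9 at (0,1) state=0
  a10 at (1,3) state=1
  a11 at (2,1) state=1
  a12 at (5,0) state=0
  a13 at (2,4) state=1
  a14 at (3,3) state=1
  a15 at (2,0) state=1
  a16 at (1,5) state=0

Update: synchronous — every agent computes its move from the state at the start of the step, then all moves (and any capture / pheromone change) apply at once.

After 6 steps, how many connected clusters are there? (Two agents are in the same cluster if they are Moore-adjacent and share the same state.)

t=1: a0@(0,3):1 a1@(3,5):1 a2@(2,2):1 a3@(3,1):1 a4@(3,4):1 a5@(0,5):0 a6@(1,1):1 a7@(5,2):0 a8@(1,2):1 a9@(0,1):0 a10@(1,3):1 a11@(2,1):1 a12@(5,0):0 a13@(2,4):1 a14@(3,3):1 a15@(2,0):1 a16@(1,5):0
t=2: (unchanged — steady state)

2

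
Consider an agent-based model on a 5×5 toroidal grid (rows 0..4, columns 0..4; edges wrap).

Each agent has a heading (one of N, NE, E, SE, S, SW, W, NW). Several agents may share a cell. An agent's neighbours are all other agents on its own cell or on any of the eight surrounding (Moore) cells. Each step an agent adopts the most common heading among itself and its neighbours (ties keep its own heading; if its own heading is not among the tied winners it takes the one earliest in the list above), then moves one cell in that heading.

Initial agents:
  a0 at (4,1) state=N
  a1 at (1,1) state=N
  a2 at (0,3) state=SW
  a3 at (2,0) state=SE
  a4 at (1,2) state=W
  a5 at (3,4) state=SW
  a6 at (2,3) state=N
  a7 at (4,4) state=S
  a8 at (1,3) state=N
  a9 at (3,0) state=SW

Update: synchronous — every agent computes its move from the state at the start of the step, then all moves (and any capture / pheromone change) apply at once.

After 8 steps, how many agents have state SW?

t=1: a0@(3,1):N a1@(0,1):N a2@(1,2):SW a3@(3,4):SW a4@(0,2):N a5@(4,3):SW a6@(1,3):N a7@(0,3):SW a8@(0,3):N a9@(4,4):SW
t=2: a0@(2,1):N a1@(4,1):N a2@(0,2):N a3@(4,3):SW a4@(4,2):N a5@(0,2):SW a6@(0,3):N a7@(1,2):SW a8@(1,2):SW a9@(0,3):SW
t=3: a0@(3,0):SW a1@(3,1):N a2@(1,1):SW a3@(0,2):SW a4@(3,2):N a5@(1,1):SW a6@(1,2):SW a7@(2,1):SW a8@(2,1):SW a9@(1,2):SW
t=4: a0@(4,4):SW a1@(4,0):SW a2@(2,0):SW a3@(1,1):SW a4@(2,2):N a5@(2,0):SW a6@(2,1):SW a7@(3,0):SW a8@(3,0):SW a9@(2,1):SW
t=5: a0@(0,3):SW a1@(0,4):SW a2@(3,4):SW a3@(2,0):SW a4@(3,1):SW a5@(3,4):SW a6@(3,0):SW a7@(4,4):SW a8@(4,4):SW a9@(3,0):SW
t=6: a0@(1,2):SW a1@(1,3):SW a2@(4,3):SW a3@(3,4):SW a4@(4,0):SW a5@(4,3):SW a6@(4,4):SW a7@(0,3):SW a8@(0,3):SW a9@(4,4):SW
t=7: a0@(2,1):SW a1@(2,2):SW a2@(0,2):SW a3@(4,3):SW a4@(0,4):SW a5@(0,2):SW a6@(0,3):SW a7@(1,2):SW a8@(1,2):SW a9@(0,3):SW
t=8: a0@(3,0):SW a1@(3,1):SW a2@(1,1):SW a3@(0,2):SW a4@(1,3):SW a5@(1,1):SW a6@(1,2):SW a7@(2,1):SW a8@(2,1):SW a9@(1,2):SW

10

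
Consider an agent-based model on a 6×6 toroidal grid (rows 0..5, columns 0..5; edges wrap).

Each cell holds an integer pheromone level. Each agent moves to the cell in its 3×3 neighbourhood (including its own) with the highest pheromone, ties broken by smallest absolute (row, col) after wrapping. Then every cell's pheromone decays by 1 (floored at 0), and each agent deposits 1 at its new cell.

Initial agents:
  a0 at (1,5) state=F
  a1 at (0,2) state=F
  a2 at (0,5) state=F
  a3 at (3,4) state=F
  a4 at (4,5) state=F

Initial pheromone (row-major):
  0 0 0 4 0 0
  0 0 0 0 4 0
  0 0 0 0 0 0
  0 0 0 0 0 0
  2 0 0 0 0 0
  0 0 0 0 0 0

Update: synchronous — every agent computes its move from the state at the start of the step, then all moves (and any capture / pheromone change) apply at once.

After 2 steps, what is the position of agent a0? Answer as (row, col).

t=1: a0@(1,4) a1@(0,3) a2@(1,4) a3@(2,3) a4@(4,0) | pheromone: 0 0 0 4 0 0 / 0 0 0 0 5 0 / 0 0 0 1 0 0 / 0 0 0 0 0 0 / 2 0 0 0 0 0 / 0 0 0 0 0 0
t=2: a0@(1,4) a1@(1,4) a2@(1,4) a3@(1,4) a4@(4,0) | pheromone: 0 0 0 3 0 0 / 0 0 0 0 8 0 / 0 0 0 0 0 0 / 0 0 0 0 0 0 / 2 0 0 0 0 0 / 0 0 0 0 0 0

(1, 4)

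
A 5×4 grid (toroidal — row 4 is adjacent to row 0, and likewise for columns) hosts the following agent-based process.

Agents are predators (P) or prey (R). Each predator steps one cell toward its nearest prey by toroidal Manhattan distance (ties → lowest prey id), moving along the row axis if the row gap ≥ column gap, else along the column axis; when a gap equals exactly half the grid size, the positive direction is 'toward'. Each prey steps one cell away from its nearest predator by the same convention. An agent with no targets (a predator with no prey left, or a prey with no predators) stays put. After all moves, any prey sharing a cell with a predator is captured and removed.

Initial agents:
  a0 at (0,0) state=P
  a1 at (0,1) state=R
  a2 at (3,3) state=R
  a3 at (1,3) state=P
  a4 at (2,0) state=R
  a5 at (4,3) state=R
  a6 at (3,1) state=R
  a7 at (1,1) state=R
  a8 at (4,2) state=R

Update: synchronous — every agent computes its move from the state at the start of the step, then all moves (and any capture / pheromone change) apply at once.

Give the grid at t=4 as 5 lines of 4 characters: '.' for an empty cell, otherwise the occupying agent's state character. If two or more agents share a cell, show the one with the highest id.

t=1: a0@(0,1):P a1@(0,2):R a2@(4,3):R a3@(2,3):P a4@(3,0):R a5@(3,3):R a6@(2,1):R a7@(2,1):R a8@(4,1):R
t=2: a0@(0,2):P a1@(0,3):R a2@(0,3):R a3@(3,3):P a4@(4,0):R a5@(4,3):R a6@(3,1):R a7@(3,1):R a8@(3,1):R
t=3: a0@(0,3):P a1@(0,0):R a2@(0,0):R a3@(4,3):P a4@(0,0):R a6@(3,0):R a7@(3,0):R a8@(3,0):R
t=4: a0@(0,0):P a1@(0,1):R a2@(0,1):R a3@(0,3):P a4@(0,1):R a6@(2,0):R a7@(2,0):R a8@(2,0):R

PR.P
....
R...
....
....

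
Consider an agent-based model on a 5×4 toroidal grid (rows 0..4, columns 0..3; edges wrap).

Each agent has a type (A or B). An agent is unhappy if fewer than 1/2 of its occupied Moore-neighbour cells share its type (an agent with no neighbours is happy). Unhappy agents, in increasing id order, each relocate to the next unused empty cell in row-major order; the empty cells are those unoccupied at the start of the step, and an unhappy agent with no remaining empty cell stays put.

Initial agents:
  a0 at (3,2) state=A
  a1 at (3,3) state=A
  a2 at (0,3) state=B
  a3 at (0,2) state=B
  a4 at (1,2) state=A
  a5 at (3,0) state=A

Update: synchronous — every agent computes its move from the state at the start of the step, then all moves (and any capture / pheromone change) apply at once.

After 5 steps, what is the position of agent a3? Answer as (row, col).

t=1: a0@(3,2):A a1@(3,3):A a2@(0,3):B a3@(0,2):B a4@(0,0):A a5@(3,0):A
t=2: a0@(3,2):A a1@(3,3):A a2@(0,3):B a3@(0,2):B a4@(0,1):A a5@(3,0):A
t=3: a0@(3,2):A a1@(3,3):A a2@(0,3):B a3@(0,2):B a4@(0,0):A a5@(3,0):A
t=4: a0@(3,2):A a1@(3,3):A a2@(0,3):B a3@(0,2):B a4@(0,1):A a5@(3,0):A
t=5: a0@(3,2):A a1@(3,3):A a2@(0,3):B a3@(0,2):B a4@(0,0):A a5@(3,0):A

(0, 2)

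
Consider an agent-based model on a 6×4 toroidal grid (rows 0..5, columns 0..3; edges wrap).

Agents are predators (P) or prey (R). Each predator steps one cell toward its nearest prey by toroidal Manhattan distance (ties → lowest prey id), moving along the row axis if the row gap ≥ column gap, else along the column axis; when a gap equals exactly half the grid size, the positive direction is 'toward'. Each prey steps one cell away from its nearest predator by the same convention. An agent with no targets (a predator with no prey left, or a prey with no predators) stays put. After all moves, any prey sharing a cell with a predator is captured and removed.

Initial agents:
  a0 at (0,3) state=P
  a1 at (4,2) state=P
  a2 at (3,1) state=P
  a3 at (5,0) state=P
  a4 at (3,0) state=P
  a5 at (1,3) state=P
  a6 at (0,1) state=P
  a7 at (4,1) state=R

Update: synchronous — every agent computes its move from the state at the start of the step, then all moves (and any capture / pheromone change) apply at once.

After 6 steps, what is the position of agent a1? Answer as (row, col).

t=1: a0@(5,3):P a1@(4,1):P a2@(4,1):P a3@(4,0):P a4@(4,0):P a5@(2,3):P a6@(5,1):P
t=2: (unchanged — steady state)

(4, 1)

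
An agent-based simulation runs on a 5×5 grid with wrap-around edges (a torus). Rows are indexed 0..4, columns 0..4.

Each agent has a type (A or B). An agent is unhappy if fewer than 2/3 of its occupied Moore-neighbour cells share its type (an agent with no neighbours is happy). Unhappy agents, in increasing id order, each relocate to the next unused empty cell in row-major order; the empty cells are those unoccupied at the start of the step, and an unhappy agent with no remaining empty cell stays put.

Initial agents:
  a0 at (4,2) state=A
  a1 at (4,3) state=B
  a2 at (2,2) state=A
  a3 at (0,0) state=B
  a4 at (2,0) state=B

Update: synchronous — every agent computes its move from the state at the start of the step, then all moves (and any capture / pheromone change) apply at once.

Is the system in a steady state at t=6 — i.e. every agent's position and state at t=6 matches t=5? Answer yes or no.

t=1: a0@(0,1):A a1@(0,2):B a2@(2,2):A a3@(0,0):B a4@(2,0):B
t=2: a0@(0,3):A a1@(0,4):B a2@(2,2):A a3@(1,0):B a4@(2,0):B
t=3: a0@(0,0):A a1@(0,1):B a2@(2,2):A a3@(1,0):B a4@(2,0):B
t=4: a0@(0,2):A a1@(0,3):B a2@(2,2):A a3@(1,0):B a4@(2,0):B
t=5: a0@(0,0):A a1@(0,1):B a2@(2,2):A a3@(1,0):B a4@(2,0):B
t=6: a0@(0,2):A a1@(0,3):B a2@(2,2):A a3@(1,0):B a4@(2,0):B

no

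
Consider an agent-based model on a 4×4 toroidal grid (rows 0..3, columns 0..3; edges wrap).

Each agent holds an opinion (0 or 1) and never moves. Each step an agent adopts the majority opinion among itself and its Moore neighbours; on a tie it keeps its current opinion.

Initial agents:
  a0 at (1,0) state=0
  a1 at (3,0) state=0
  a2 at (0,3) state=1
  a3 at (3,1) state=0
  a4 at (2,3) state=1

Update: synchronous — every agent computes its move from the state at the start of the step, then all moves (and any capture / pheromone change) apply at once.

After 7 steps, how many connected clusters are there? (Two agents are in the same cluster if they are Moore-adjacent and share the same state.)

t=1: a0@(1,0):1 a1@(3,0):0 a2@(0,3):0 a3@(3,1):0 a4@(2,3):0
t=2: a0@(1,0):0 a1@(3,0):0 a2@(0,3):0 a3@(3,1):0 a4@(2,3):0
t=3: (unchanged — steady state)

1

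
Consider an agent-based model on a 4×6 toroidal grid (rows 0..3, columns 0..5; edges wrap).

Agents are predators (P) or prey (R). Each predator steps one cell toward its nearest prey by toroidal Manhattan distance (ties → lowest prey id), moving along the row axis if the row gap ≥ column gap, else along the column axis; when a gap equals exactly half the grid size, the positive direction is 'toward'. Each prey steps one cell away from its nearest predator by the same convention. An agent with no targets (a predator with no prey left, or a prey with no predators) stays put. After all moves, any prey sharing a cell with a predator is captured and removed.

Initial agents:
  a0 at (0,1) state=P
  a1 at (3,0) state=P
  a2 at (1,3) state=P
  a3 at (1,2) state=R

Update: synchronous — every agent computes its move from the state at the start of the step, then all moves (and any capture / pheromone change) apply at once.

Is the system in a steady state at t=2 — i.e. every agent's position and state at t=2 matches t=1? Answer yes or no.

yes

t=1: a0@(1,1):P a1@(0,0):P a2@(1,2):P
t=2: (unchanged — steady state)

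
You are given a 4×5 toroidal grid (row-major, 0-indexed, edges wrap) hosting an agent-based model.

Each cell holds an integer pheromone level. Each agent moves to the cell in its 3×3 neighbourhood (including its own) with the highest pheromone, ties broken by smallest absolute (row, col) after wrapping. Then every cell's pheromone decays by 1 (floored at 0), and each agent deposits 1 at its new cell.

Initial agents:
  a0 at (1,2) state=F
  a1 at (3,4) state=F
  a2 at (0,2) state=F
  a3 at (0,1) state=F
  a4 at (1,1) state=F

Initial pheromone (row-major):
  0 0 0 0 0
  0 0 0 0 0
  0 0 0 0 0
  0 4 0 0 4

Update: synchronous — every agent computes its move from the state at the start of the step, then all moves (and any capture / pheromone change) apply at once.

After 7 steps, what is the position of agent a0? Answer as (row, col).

(3, 1)

t=1: a0@(0,1) a1@(3,4) a2@(3,1) a3@(3,1) a4@(0,0) | pheromone: 1 1 0 0 0 / 0 0 0 0 0 / 0 0 0 0 0 / 0 5 0 0 4
t=2: a0@(3,1) a1@(3,4) a2@(3,1) a3@(3,1) a4@(3,1) | pheromone: 0 0 0 0 0 / 0 0 0 0 0 / 0 0 0 0 0 / 0 8 0 0 4
t=3: a0@(3,1) a1@(3,4) a2@(3,1) a3@(3,1) a4@(3,1) | pheromone: 0 0 0 0 0 / 0 0 0 0 0 / 0 0 0 0 0 / 0 11 0 0 4
t=4: a0@(3,1) a1@(3,4) a2@(3,1) a3@(3,1) a4@(3,1) | pheromone: 0 0 0 0 0 / 0 0 0 0 0 / 0 0 0 0 0 / 0 14 0 0 4
t=5: a0@(3,1) a1@(3,4) a2@(3,1) a3@(3,1) a4@(3,1) | pheromone: 0 0 0 0 0 / 0 0 0 0 0 / 0 0 0 0 0 / 0 17 0 0 4
t=6: a0@(3,1) a1@(3,4) a2@(3,1) a3@(3,1) a4@(3,1) | pheromone: 0 0 0 0 0 / 0 0 0 0 0 / 0 0 0 0 0 / 0 20 0 0 4
t=7: a0@(3,1) a1@(3,4) a2@(3,1) a3@(3,1) a4@(3,1) | pheromone: 0 0 0 0 0 / 0 0 0 0 0 / 0 0 0 0 0 / 0 23 0 0 4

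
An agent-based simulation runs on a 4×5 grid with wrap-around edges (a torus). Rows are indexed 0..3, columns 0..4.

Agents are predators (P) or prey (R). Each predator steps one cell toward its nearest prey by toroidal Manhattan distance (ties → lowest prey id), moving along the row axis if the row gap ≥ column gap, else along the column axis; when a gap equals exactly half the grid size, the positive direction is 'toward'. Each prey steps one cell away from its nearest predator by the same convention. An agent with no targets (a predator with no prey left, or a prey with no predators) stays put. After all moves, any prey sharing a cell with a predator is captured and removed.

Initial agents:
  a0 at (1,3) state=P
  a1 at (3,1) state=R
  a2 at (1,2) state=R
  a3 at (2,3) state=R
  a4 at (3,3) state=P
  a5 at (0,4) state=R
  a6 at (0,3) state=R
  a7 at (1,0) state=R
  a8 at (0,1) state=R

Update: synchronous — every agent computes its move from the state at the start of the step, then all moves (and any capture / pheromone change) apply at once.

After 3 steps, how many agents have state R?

t=1: a0@(1,2):P a1@(3,0):R a2@(1,1):R a3@(3,3):R a4@(2,3):P a5@(3,4):R a6@(3,3):R a7@(1,1):R a8@(0,0):R
t=2: a0@(1,1):P a1@(3,1):R a2@(1,0):R a3@(0,3):R a4@(3,3):P a5@(0,4):R a6@(0,3):R a7@(1,0):R a8@(0,4):R
t=3: a0@(1,0):P a1@(2,1):R a2@(1,4):R a3@(1,3):R a4@(0,3):P a5@(1,4):R a6@(1,3):R a7@(1,4):R a8@(1,4):R

7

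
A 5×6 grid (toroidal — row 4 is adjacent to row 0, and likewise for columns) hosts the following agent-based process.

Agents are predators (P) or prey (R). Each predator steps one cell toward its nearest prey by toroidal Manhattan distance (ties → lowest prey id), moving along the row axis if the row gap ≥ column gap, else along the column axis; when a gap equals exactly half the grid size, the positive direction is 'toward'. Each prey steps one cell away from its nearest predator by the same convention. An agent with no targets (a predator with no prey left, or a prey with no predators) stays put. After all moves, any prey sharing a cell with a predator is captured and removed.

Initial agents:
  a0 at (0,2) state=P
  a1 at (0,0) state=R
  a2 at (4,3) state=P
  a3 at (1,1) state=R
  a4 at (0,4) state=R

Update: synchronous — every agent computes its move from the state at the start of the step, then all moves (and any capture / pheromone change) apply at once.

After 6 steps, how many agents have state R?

1

t=1: a0@(0,1):P a1@(0,5):R a2@(0,3):P a3@(2,1):R a4@(0,5):R
t=2: a0@(0,0):P a2@(0,4):P a3@(3,1):R
t=3: a0@(4,0):P a2@(0,5):P a3@(2,1):R
t=4: a0@(3,0):P a2@(1,5):P a3@(1,1):R
t=5: a0@(2,0):P a2@(1,0):P a3@(1,2):R
t=6: a0@(2,1):P a2@(1,1):P a3@(1,3):R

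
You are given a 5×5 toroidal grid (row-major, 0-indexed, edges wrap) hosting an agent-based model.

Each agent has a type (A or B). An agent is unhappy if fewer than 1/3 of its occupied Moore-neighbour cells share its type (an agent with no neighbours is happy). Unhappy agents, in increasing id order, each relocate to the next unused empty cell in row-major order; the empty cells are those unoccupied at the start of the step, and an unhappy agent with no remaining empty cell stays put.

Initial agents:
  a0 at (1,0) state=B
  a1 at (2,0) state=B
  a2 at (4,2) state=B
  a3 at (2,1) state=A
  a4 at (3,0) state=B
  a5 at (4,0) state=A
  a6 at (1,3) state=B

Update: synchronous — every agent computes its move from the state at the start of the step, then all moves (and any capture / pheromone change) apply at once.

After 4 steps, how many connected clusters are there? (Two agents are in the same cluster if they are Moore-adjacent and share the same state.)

3

t=1: a0@(1,0):B a1@(2,0):B a2@(4,2):B a3@(0,0):A a4@(3,0):B a5@(0,1):A a6@(1,3):B
t=2: a0@(1,0):B a1@(2,0):B a2@(0,2):B a3@(0,0):A a4@(3,0):B a5@(0,1):A a6@(1,3):B
t=3: (unchanged — steady state)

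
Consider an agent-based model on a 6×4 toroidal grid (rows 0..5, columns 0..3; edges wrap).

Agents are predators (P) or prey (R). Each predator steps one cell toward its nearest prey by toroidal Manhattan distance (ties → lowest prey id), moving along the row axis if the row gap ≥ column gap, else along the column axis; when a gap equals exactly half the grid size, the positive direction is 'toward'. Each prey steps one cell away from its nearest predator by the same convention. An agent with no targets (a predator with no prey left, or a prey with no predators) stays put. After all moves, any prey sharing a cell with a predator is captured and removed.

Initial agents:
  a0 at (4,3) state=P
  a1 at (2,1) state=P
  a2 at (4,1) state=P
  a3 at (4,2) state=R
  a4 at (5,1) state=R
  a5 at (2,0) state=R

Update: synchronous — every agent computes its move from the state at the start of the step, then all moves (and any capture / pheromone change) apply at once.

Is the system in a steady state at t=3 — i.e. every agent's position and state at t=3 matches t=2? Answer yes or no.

no

t=1: a0@(4,2):P a1@(2,0):P a2@(4,2):P a3@(4,1):R a4@(0,1):R a5@(2,3):R
t=2: a0@(4,1):P a1@(2,3):P a2@(4,1):P a3@(4,0):R a4@(1,1):R a5@(2,2):R
t=3: a0@(4,0):P a1@(2,2):P a2@(4,0):P a3@(4,3):R a4@(0,1):R a5@(2,1):R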